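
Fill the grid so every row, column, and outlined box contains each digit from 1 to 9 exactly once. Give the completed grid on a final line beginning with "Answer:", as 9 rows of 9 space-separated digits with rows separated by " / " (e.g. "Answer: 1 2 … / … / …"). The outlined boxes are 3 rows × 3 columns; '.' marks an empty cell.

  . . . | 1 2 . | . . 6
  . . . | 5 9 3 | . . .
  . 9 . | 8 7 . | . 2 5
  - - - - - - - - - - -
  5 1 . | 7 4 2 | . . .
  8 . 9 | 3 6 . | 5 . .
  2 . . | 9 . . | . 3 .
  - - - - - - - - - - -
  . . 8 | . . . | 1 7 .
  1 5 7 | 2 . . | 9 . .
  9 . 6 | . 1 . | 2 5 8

Step 1. [r1c6∈{4}] r1c6 is down to just 4 ⇒ r1c6=4.
Step 2. [r6c3∈{4}] nothing but 4 survives at r6c3. So r6c3=4.
Step 3. [r9c2∈{3,4}] r9c2 is the only open cell in row 9 admitting 3, so r9c2=3.
Step 4. [r7c1∈{4}] nothing but 4 survives at r7c1, so r7c1=4.
Step 5. [r2c2∈{2,4,6,7,8}] 4 has one home in col 2: r2c2. So r2c2=4.
Step 6. [r5c2∈{7}] nothing but 7 survives at r5c2, so r5c2=7.
Step 7. [r3c6∈{6}] r3c6 has the single candidate 6, so r3c6=6.
Step 8. [r3c1∈{3}] r3c1 is down to just 3 ⇒ r3c1=3.
Step 9. [r5c6∈{1}] r5c6 is down to just 1, so r5c6=1.
Step 10. [r2c8∈{1,8}] 1 has one home in col 8: r2c8 ⇒ r2c8=1.
Step 11. [r2c7∈{7,8}] row 2 places 8 nowhere but r2c7. So r2c7=8.
Step 12. [r2c9∈{7}] r2c9 has the single candidate 7, so r2c9=7.
Step 13. [r4c7∈{6}] r4c7 has the single candidate 6 ⇒ r4c7=6.
Step 14. [r7c9∈{3}] r7c9 is down to just 3. So r7c9=3.
Step 15. [r7c5∈{5}] nothing but 5 survives at r7c5 ⇒ r7c5=5.
Step 16. [r5c8∈{4}] r5c8 is down to just 4 ⇒ r5c8=4.
Step 17. [r6c5∈{8}] r6c5 has the single candidate 8, so r6c5=8.
Step 18. [r4c9∈{9}] only 9 remains possible at r4c9. So r4c9=9.
Step 19. [r6c6∈{5}] nothing but 5 survives at r6c6. So r6c6=5.
Step 20. [r1c2∈{8}] r1c2 has the single candidate 8 ⇒ r1c2=8.
Step 21. [r7c6∈{9}] r7c6 is down to just 9, so r7c6=9.
Step 22. [r1c3∈{5}] only 5 remains possible at r1c3. So r1c3=5.
Step 23. [r9c6∈{7}] r9c6's peers cover all but 7, so r9c6=7.
Step 24. [r9c4∈{4}] r9c4 has the single candidate 4, so r9c4=4.
Step 25. [r1c1∈{7}] only 7 remains possible at r1c1, so r1c1=7.
Step 26. [r7c2∈{2}] r7c2's peers cover all but 2, so r7c2=2.
Step 27. [r8c6∈{8}] only 8 remains possible at r8c6. So r8c6=8.
Step 28. [r4c3∈{3}] r4c3 is down to just 3. So r4c3=3.
Step 29. [r6c9∈{1}] r6c9 has the single candidate 1, so r6c9=1.
Step 30. [r8c9∈{4}] r8c9's peers cover all but 4 ⇒ r8c9=4.
Step 31. [r8c8∈{6}] only 6 remains possible at r8c8. So r8c8=6.
Step 32. [r3c7∈{4}] only 4 remains possible at r3c7. So r3c7=4.
Step 33. [r8c5∈{3}] nothing but 3 survives at r8c5, so r8c5=3.
Step 34. [r4c8∈{8}] nothing but 8 survives at r4c8. So r4c8=8.
Step 35. [r7c4∈{6}] r7c4 has the single candidate 6, so r7c4=6.
Step 36. [r3c3∈{1}] r3c3's peers cover all but 1. So r3c3=1.
Step 37. [r5c9∈{2}] r5c9 has the single candidate 2, so r5c9=2.
Step 38. [r6c2∈{6}] nothing but 6 survives at r6c2, so r6c2=6.
Step 39. [r2c1∈{6}] r2c1 has the single candidate 6, so r2c1=6.
Step 40. [r1c7∈{3}] r1c7 is down to just 3, so r1c7=3.
Step 41. [r6c7∈{7}] r6c7 is down to just 7, so r6c7=7.
Step 42. [r2c3∈{2}] r2c3 is down to just 2. So r2c3=2.
Step 43. [r1c8∈{9}] r1c8 has the single candidate 9, so r1c8=9.

Answer: 7 8 5 1 2 4 3 9 6 / 6 4 2 5 9 3 8 1 7 / 3 9 1 8 7 6 4 2 5 / 5 1 3 7 4 2 6 8 9 / 8 7 9 3 6 1 5 4 2 / 2 6 4 9 8 5 7 3 1 / 4 2 8 6 5 9 1 7 3 / 1 5 7 2 3 8 9 6 4 / 9 3 6 4 1 7 2 5 8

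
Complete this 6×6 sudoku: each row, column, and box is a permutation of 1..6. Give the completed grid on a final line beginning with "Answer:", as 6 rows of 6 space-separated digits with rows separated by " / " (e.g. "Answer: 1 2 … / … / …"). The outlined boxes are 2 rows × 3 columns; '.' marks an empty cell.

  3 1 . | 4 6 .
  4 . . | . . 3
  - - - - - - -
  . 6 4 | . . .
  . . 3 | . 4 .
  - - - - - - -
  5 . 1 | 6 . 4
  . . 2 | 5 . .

Step 1. [r1c6∈{2,5}] 2 has one home in row 1: r1c6. So r1c6=2.
Step 2. [r2c5∈{1,5}] box 2 places 5 nowhere but r2c5, so r2c5=5.
Step 3. [r6c6∈{1}] only 1 remains possible at r6c6. So r6c6=1.
Step 4. [r3c5∈{1,2,3}] across col 5, 1 lands solely at r3c5 ⇒ r3c5=1.
Step 5. [r3c1∈{2}] nothing but 2 survives at r3c1 ⇒ r3c1=2.
Step 6. [r6c5∈{3}] r6c5 is down to just 3 ⇒ r6c5=3.
Step 7. [r4c6∈{5,6}] r4c6 is the only open cell in row 4 admitting 6, so r4c6=6.
Step 8. [r4c2∈{5}] r4c2 has the single candidate 5 ⇒ r4c2=5.
Step 9. [r5c5∈{2}] r5c5 is down to just 2. So r5c5=2.
Step 10. [r5c2∈{3}] only 3 remains possible at r5c2, so r5c2=3.
Step 11. [r4c4∈{2}] r4c4 is down to just 2 ⇒ r4c4=2.
Step 12. [r2c2∈{2}] nothing but 2 survives at r2c2, so r2c2=2.
Step 13. [r4c1∈{1}] nothing but 1 survives at r4c1. So r4c1=1.
Step 14. [r1c3∈{5}] only 5 remains possible at r1c3. So r1c3=5.
Step 15. [r6c1∈{6}] only 6 remains possible at r6c1 ⇒ r6c1=6.
Step 16. [r3c4∈{3}] nothing but 3 survives at r3c4, so r3c4=3.
Step 17. [r3c6∈{5}] nothing but 5 survives at r3c6 ⇒ r3c6=5.
Step 18. [r2c4∈{1}] r2c4 is down to just 1 ⇒ r2c4=1.
Step 19. [r2c3∈{6}] r2c3 is down to just 6, so r2c3=6.
Step 20. [r6c2∈{4}] only 4 remains possible at r6c2 ⇒ r6c2=4.

Answer: 3 1 5 4 6 2 / 4 2 6 1 5 3 / 2 6 4 3 1 5 / 1 5 3 2 4 6 / 5 3 1 6 2 4 / 6 4 2 5 3 1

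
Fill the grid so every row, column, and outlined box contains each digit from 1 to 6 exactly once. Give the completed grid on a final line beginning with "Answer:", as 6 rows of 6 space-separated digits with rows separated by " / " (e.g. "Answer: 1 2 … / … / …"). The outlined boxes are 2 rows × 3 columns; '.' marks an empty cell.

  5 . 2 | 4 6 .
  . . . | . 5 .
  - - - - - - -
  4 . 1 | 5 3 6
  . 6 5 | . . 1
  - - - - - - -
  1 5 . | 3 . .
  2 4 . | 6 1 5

Step 1. [r4c5∈{2,4}] r4c5 is the only open cell in row 4 admitting 4 ⇒ r4c5=4.
Step 2. [r2c4∈{1,2}] across col 4, 1 lands solely at r2c4, so r2c4=1.
Step 3. [r2c2∈{3}] r2c2 is down to just 3, so r2c2=3.
Step 4. [r5c5∈{2}] only 2 remains possible at r5c5. So r5c5=2.
Step 5. [r2c1∈{6}] nothing but 6 survives at r2c1 ⇒ r2c1=6.
Step 6. [r2c3∈{4}] r2c3 has the single candidate 4, so r2c3=4.
Step 7. [r4c1∈{3}] nothing but 3 survives at r4c1 ⇒ r4c1=3.
Step 8. [r5c6∈{4}] r5c6's peers cover all but 4. So r5c6=4.
Step 9. [r5c3∈{6}] r5c3 has the single candidate 6. So r5c3=6.
Step 10. [r1c2∈{1}] r1c2's peers cover all but 1. So r1c2=1.
Step 11. [r3c2∈{2}] nothing but 2 survives at r3c2 ⇒ r3c2=2.
Step 12. [r4c4∈{2}] nothing but 2 survives at r4c4. So r4c4=2.
Step 13. [r6c3∈{3}] only 3 remains possible at r6c3 ⇒ r6c3=3.
Step 14. [r1c6∈{3}] r1c6's peers cover all but 3. So r1c6=3.
Step 15. [r2c6∈{2}] r2c6's peers cover all but 2 ⇒ r2c6=2.

Answer: 5 1 2 4 6 3 / 6 3 4 1 5 2 / 4 2 1 5 3 6 / 3 6 5 2 4 1 / 1 5 6 3 2 4 / 2 4 3 6 1 5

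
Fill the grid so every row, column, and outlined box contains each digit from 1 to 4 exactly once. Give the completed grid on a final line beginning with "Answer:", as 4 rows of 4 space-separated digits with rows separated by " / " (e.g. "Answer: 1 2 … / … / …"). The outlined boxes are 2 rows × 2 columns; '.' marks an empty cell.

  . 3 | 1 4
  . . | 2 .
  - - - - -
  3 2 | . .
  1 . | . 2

Step 1. [r4c2∈{4}] only 4 remains possible at r4c2, so r4c2=4.
Step 2. [r3c3∈{4}] r3c3's peers cover all but 4, so r3c3=4.
Step 3. [r2c2∈{1}] r2c2's peers cover all but 1, so r2c2=1.
Step 4. [r2c4∈{3}] r2c4's peers cover all but 3. So r2c4=3.
Step 5. [r2c1∈{4}] r2c1 has the single candidate 4. So r2c1=4.
Step 6. [r1c1∈{2}] only 2 remains possible at r1c1 ⇒ r1c1=2.
Step 7. [r4c3∈{3}] r4c3's peers cover all but 3, so r4c3=3.
Step 8. [r3c4∈{1}] r3c4's peers cover all but 1. So r3c4=1.

Answer: 2 3 1 4 / 4 1 2 3 / 3 2 4 1 / 1 4 3 2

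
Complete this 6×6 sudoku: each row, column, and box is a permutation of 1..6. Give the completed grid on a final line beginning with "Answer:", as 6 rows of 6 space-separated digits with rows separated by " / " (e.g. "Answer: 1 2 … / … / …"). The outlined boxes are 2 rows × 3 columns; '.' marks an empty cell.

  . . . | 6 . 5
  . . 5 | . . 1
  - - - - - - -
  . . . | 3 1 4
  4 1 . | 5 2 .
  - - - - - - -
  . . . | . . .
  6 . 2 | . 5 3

Step 1. [r6c2∈{4}] only 4 remains possible at r6c2 ⇒ r6c2=4.
Step 2. [r2c4∈{2,4}] r2c4 is the only open cell in box 2 admitting 2, so r2c4=2.
Step 3. [r2c1∈{3}] only 3 remains possible at r2c1. So r2c1=3.
Step 4. [r4c3∈{3,6}] row 4 places 3 nowhere but r4c3. So r4c3=3.
Step 5. [r5c3∈{1}] r5c3's peers cover all but 1 ⇒ r5c3=1.
Step 6. [r2c5∈{4}] r2c5 has the single candidate 4 ⇒ r2c5=4.
Step 7. [r1c2∈{2}] r1c2 is down to just 2, so r1c2=2.
Step 8. [r5c1∈{5}] nothing but 5 survives at r5c1 ⇒ r5c1=5.
Step 9. [r2c2∈{6}] r2c2 is down to just 6, so r2c2=6.
Step 10. [r5c5∈{6}] r5c5 has the single candidate 6, so r5c5=6.
Step 11. [r1c3∈{4}] r1c3's peers cover all but 4, so r1c3=4.
Step 12. [r6c4∈{1}] r6c4 has the single candidate 1. So r6c4=1.
Step 13. [r5c2∈{3}] r5c2 has the single candidate 3. So r5c2=3.
Step 14. [r5c6∈{2}] only 2 remains possible at r5c6, so r5c6=2.
Step 15. [r1c5∈{3}] r1c5's peers cover all but 3 ⇒ r1c5=3.
Step 16. [r4c6∈{6}] nothing but 6 survives at r4c6, so r4c6=6.
Step 17. [r3c1∈{2}] r3c1 is down to just 2 ⇒ r3c1=2.
Step 18. [r5c4∈{4}] r5c4 has the single candidate 4 ⇒ r5c4=4.
Step 19. [r1c1∈{1}] r1c1 has the single candidate 1 ⇒ r1c1=1.
Step 20. [r3c3∈{6}] nothing but 6 survives at r3c3 ⇒ r3c3=6.
Step 21. [r3c2∈{5}] r3c2's peers cover all but 5, so r3c2=5.

Answer: 1 2 4 6 3 5 / 3 6 5 2 4 1 / 2 5 6 3 1 4 / 4 1 3 5 2 6 / 5 3 1 4 6 2 / 6 4 2 1 5 3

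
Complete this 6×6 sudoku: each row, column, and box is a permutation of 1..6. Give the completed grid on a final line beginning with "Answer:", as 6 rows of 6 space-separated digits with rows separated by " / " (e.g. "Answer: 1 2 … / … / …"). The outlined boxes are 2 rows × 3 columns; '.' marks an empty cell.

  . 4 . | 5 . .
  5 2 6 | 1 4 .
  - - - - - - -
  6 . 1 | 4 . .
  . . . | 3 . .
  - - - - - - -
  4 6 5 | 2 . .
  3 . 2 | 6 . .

Step 1. [r4c2∈{5}] nothing but 5 survives at r4c2, so r4c2=5.
Step 2. [r2c6∈{3}] nothing but 3 survives at r2c6. So r2c6=3.
Step 3. [r5c6∈{1}] r5c6 is down to just 1. So r5c6=1.
Step 4. [r4c1∈{2}] r4c1 is down to just 2, so r4c1=2.
Step 5. [r4c6∈{6}] r4c6 has the single candidate 6, so r4c6=6.
Step 6. [r1c6∈{2}] r1c6 is down to just 2 ⇒ r1c6=2.
Step 7. [r6c5∈{5}] r6c5 is down to just 5. So r6c5=5.
Step 8. [r4c3∈{4}] nothing but 4 survives at r4c3 ⇒ r4c3=4.
Step 9. [r1c5∈{6}] r1c5's peers cover all but 6. So r1c5=6.
Step 10. [r5c5∈{3}] r5c5 is down to just 3. So r5c5=3.
Step 11. [r3c5∈{2}] r3c5's peers cover all but 2. So r3c5=2.
Step 12. [r1c1∈{1}] r1c1 has the single candidate 1 ⇒ r1c1=1.
Step 13. [r3c6∈{5}] nothing but 5 survives at r3c6, so r3c6=5.
Step 14. [r6c6∈{4}] r6c6 is down to just 4, so r6c6=4.
Step 15. [r1c3∈{3}] r1c3 is down to just 3, so r1c3=3.
Step 16. [r3c2∈{3}] r3c2's peers cover all but 3, so r3c2=3.
Step 17. [r6c2∈{1}] r6c2 has the single candidate 1. So r6c2=1.
Step 18. [r4c5∈{1}] only 1 remains possible at r4c5 ⇒ r4c5=1.

Answer: 1 4 3 5 6 2 / 5 2 6 1 4 3 / 6 3 1 4 2 5 / 2 5 4 3 1 6 / 4 6 5 2 3 1 / 3 1 2 6 5 4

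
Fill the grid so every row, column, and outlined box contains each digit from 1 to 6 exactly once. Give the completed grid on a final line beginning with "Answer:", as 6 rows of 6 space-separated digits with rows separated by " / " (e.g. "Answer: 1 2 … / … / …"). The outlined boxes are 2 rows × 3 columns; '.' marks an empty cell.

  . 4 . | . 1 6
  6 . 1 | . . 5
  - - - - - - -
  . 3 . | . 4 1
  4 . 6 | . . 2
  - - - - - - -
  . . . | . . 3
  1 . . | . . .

Step 1. [r2c2∈{2}] r2c2's peers cover all but 2, so r2c2=2.
Step 2. [r6c3∈{2,3,4,5}] row 6 places 3 nowhere but r6c3 ⇒ r6c3=3.
Step 3. [r5c4∈{1,2,4,5,6}] r5c4 is the only open cell in row 5 admitting 1. So r5c4=1.
Step 4. [r1c3∈{5}] only 5 remains possible at r1c3 ⇒ r1c3=5.
Step 5. [r2c5∈{3}] r2c5's peers cover all but 3. So r2c5=3.
Step 6. [r4c5∈{5}] r4c5 is down to just 5, so r4c5=5.
Step 7. [r6c4∈{2,4,5,6}] col 4 places 5 nowhere but r6c4. So r6c4=5.
Step 8. [r3c3∈{2}] r3c3's peers cover all but 2 ⇒ r3c3=2.
Step 9. [r6c5∈{2,6}] 2 has one home in row 6: r6c5 ⇒ r6c5=2.
Step 10. [r5c2∈{5,6}] in col 2, 5 fits only at r5c2 ⇒ r5c2=5.
Step 11. [r5c3∈{4}] only 4 remains possible at r5c3 ⇒ r5c3=4.
Step 12. [r4c4∈{3}] r4c4 is down to just 3, so r4c4=3.
Step 13. [r5c5∈{6}] only 6 remains possible at r5c5, so r5c5=6.
Step 14. [r1c1∈{3}] only 3 remains possible at r1c1. So r1c1=3.
Step 15. [r1c4∈{2}] r1c4's peers cover all but 2 ⇒ r1c4=2.
Step 16. [r3c1∈{5}] nothing but 5 survives at r3c1 ⇒ r3c1=5.
Step 17. [r5c1∈{2}] r5c1 has the single candidate 2, so r5c1=2.
Step 18. [r3c4∈{6}] r3c4 has the single candidate 6 ⇒ r3c4=6.
Step 19. [r6c2∈{6}] nothing but 6 survives at r6c2 ⇒ r6c2=6.
Step 20. [r4c2∈{1}] r4c2 has the single candidate 1, so r4c2=1.
Step 21. [r6c6∈{4}] only 4 remains possible at r6c6. So r6c6=4.
Step 22. [r2c4∈{4}] r2c4 has the single candidate 4. So r2c4=4.

Answer: 3 4 5 2 1 6 / 6 2 1 4 3 5 / 5 3 2 6 4 1 / 4 1 6 3 5 2 / 2 5 4 1 6 3 / 1 6 3 5 2 4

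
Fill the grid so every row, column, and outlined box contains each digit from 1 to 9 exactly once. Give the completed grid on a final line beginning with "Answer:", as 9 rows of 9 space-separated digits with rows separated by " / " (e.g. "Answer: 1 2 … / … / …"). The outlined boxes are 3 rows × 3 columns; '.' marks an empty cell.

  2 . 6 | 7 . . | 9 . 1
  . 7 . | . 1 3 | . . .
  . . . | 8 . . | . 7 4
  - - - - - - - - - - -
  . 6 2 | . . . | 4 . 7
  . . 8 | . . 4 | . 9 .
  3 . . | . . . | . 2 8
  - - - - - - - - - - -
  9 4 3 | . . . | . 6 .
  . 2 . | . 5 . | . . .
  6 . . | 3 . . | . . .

Step 1. [r1c6∈{5}] r1c6 is down to just 5. So r1c6=5.
Step 2. [r6c3∈{1,4,5,7,9}] row 6 places 4 nowhere but r6c3, so r6c3=4.
Step 3. [r6c2∈{1,5,9}] in box 4, 9 fits only at r6c2. So r6c2=9.
Step 4. [r5c1∈{1,5,7}] across box 4, 7 lands solely at r5c1, so r5c1=7.
Step 5. [r2c1∈{4,5,8}] r2c1 is the only open cell in col 1 admitting 4, so r2c1=4.
Step 6. [r8c4∈{1,4,6,9}] col 4 places 4 nowhere but r8c4 ⇒ r8c4=4.
Step 7. [r8c6∈{1,6,7,8,9}] 6 has one home in row 8: r8c6. So r8c6=6.
Step 8. [r8c1∈{1,8}] in col 1, 8 fits only at r8c1, so r8c1=8.
Step 9. [r9c8∈{1,4,5,8}] row 9 places 4 nowhere but r9c8 ⇒ r9c8=4.
Step 10. [r8c9∈{3,9}] row 8 places 9 nowhere but r8c9 ⇒ r8c9=9.
Step 11. [r5c9∈{3,5,6}] 3 has one home in col 9: r5c9, so r5c9=3.
Step 12. [r2c9∈{2,5,6}] in col 9, 6 fits only at r2c9, so r2c9=6.
Step 13. [r3c5∈{2,6,9}] row 3 places 6 nowhere but r3c5 ⇒ r3c5=6.
Step 14. [r6c5∈{7}] only 7 remains possible at r6c5. So r6c5=7.
Step 15. [r6c6∈{1}] r6c6 is down to just 1 ⇒ r6c6=1.
Step 16. [r5c5∈{2}] r5c5 is down to just 2 ⇒ r5c5=2.
Step 17. [r7c5∈{8}] r7c5 has the single candidate 8. So r7c5=8.
Step 18. [r9c7∈{1,2,5,7,8}] in row 9, 8 fits only at r9c7 ⇒ r9c7=8.
Step 19. [r1c2∈{3,8}] r1c2 is the only open cell in col 2 admitting 8, so r1c2=8.
Step 20. [r3c2∈{1,3,5}] in col 2, 3 fits only at r3c2. So r3c2=3.
Step 21. [r8c7∈{1,3,7}] r8c7 is the only open cell in col 7 admitting 3, so r8c7=3.
Step 22. [r7c7∈{1,2,5,7}] 7 has one home in col 7: r7c7, so r7c7=7.
Step 23. [r7c6∈{2}] r7c6's peers cover all but 2. So r7c6=2.
Step 24. [r3c6∈{9}] r3c6 has the single candidate 9 ⇒ r3c6=9.
Step 25. [r5c7∈{1,5,6}] in col 7, 1 fits only at r5c7. So r5c7=1.
Step 26. [r4c8∈{5}] nothing but 5 survives at r4c8, so r4c8=5.
Step 27. [r3c1∈{1,5}] col 1 places 5 nowhere but r3c1, so r3c1=5.
Step 28. [r9c3∈{1,5,7}] col 3 places 5 nowhere but r9c3, so r9c3=5.
Step 29. [r6c4∈{5,6}] r6c4 is the only open cell in row 6 admitting 5, so r6c4=5.
Step 30. [r2c7∈{2,5}] in row 2, 5 fits only at r2c7 ⇒ r2c7=5.
Step 31. [r4c4∈{9}] only 9 remains possible at r4c4, so r4c4=9.
Step 32. [r8c8∈{1}] r8c8's peers cover all but 1. So r8c8=1.
Step 33. [r6c7∈{6}] nothing but 6 survives at r6c7 ⇒ r6c7=6.
Step 34. [r5c2∈{5}] r5c2 is down to just 5, so r5c2=5.
Step 35. [r9c2∈{1}] r9c2 is down to just 1. So r9c2=1.
Step 36. [r2c3∈{9}] r2c3 is down to just 9. So r2c3=9.
Step 37. [r5c4∈{6}] only 6 remains possible at r5c4. So r5c4=6.
Step 38. [r3c3∈{1}] r3c3's peers cover all but 1. So r3c3=1.
Step 39. [r1c8∈{3}] r1c8 is down to just 3. So r1c8=3.
Step 40. [r4c6∈{8}] nothing but 8 survives at r4c6, so r4c6=8.
Step 41. [r2c8∈{8}] r2c8's peers cover all but 8 ⇒ r2c8=8.
Step 42. [r1c5∈{4}] r1c5 is down to just 4 ⇒ r1c5=4.
Step 43. [r7c4∈{1}] r7c4 has the single candidate 1. So r7c4=1.
Step 44. [r9c9∈{2}] r9c9 has the single candidate 2. So r9c9=2.
Step 45. [r9c6∈{7}] nothing but 7 survives at r9c6, so r9c6=7.
Step 46. [r9c5∈{9}] only 9 remains possible at r9c5, so r9c5=9.
Step 47. [r3c7∈{2}] nothing but 2 survives at r3c7 ⇒ r3c7=2.
Step 48. [r8c3∈{7}] r8c3's peers cover all but 7. So r8c3=7.
Step 49. [r4c1∈{1}] r4c1's peers cover all but 1, so r4c1=1.
Step 50. [r4c5∈{3}] r4c5 has the single candidate 3 ⇒ r4c5=3.
Step 51. [r7c9∈{5}] r7c9's peers cover all but 5 ⇒ r7c9=5.
Step 52. [r2c4∈{2}] r2c4's peers cover all but 2 ⇒ r2c4=2.

Answer: 2 8 6 7 4 5 9 3 1 / 4 7 9 2 1 3 5 8 6 / 5 3 1 8 6 9 2 7 4 / 1 6 2 9 3 8 4 5 7 / 7 5 8 6 2 4 1 9 3 / 3 9 4 5 7 1 6 2 8 / 9 4 3 1 8 2 7 6 5 / 8 2 7 4 5 6 3 1 9 / 6 1 5 3 9 7 8 4 2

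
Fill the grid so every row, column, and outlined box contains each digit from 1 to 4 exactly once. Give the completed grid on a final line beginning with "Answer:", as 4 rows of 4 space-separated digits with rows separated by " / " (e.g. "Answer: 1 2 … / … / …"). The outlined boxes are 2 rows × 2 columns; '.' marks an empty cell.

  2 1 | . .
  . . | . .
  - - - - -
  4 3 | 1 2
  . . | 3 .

Step 1. [r1c3∈{4}] r1c3 has the single candidate 4, so r1c3=4.
Step 2. [r2c1∈{3}] r2c1 has the single candidate 3 ⇒ r2c1=3.
Step 3. [r4c2∈{2}] nothing but 2 survives at r4c2 ⇒ r4c2=2.
Step 4. [r2c2∈{4}] r2c2's peers cover all but 4, so r2c2=4.
Step 5. [r1c4∈{3}] nothing but 3 survives at r1c4, so r1c4=3.
Step 6. [r2c4∈{1}] only 1 remains possible at r2c4 ⇒ r2c4=1.
Step 7. [r4c1∈{1}] only 1 remains possible at r4c1, so r4c1=1.
Step 8. [r2c3∈{2}] r2c3 is down to just 2, so r2c3=2.
Step 9. [r4c4∈{4}] r4c4's peers cover all but 4, so r4c4=4.

Answer: 2 1 4 3 / 3 4 2 1 / 4 3 1 2 / 1 2 3 4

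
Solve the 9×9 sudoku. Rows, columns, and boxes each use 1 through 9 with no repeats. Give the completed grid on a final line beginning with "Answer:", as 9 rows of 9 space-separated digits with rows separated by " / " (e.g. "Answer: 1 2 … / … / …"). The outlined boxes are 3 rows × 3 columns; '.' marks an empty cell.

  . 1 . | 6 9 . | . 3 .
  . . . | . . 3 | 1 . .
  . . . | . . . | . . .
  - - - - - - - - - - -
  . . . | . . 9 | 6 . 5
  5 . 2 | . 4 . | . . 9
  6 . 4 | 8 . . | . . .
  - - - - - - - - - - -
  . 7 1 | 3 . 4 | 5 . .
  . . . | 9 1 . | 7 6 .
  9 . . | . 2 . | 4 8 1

Step 1. [r7c9∈{2}] r7c9's peers cover all but 2, so r7c9=2.
Step 2. [r7c1∈{8}] r7c1 is down to just 8. So r7c1=8.
Step 3. [r3c7∈{2,8,9}] 9 has one home in col 7: r3c7. So r3c7=9.
Step 4. [r4c8∈{1,2,4,7}] in row 4, 4 fits only at r4c8. So r4c8=4.
Step 5. [r2c3∈{5,6,7,8,9}] col 3 places 9 nowhere but r2c3. So r2c3=9.
Step 6. [r4c4∈{1,2,7}] r4c4 is the only open cell in row 4 admitting 2, so r4c4=2.
Step 7. [r8c9∈{3}] nothing but 3 survives at r8c9 ⇒ r8c9=3.
Step 8. [r6c9∈{7}] r6c9's peers cover all but 7. So r6c9=7.
Step 9. [r8c3∈{5}] r8c3 is down to just 5 ⇒ r8c3=5.
Step 10. [r1c6∈{2,5,7,8}] 5 has one home in row 1: r1c6, so r1c6=5.
Step 11. [r3c6∈{1,2,7,8}] 2 has one home in col 6: r3c6, so r3c6=2.
Step 12. [r3c4∈{1,4,7}] 1 has one home in row 3: r3c4 ⇒ r3c4=1.
Step 13. [r2c4∈{4,7}] across col 4, 4 lands solely at r2c4 ⇒ r2c4=4.
Step 14. [r5c4∈{7}] only 7 remains possible at r5c4, so r5c4=7.
Step 15. [r4c5∈{3}] r4c5 has the single candidate 3, so r4c5=3.
Step 16. [r4c2∈{8}] only 8 remains possible at r4c2, so r4c2=8.
Step 17. [r5c2∈{3}] nothing but 3 survives at r5c2. So r5c2=3.
Step 18. [r9c2∈{6}] r9c2's peers cover all but 6, so r9c2=6.
Step 19. [r3c3∈{3,6,7,8}] col 3 places 6 nowhere but r3c3. So r3c3=6.
Step 20. [r1c3∈{7,8}] r1c3 is the only open cell in col 3 admitting 8 ⇒ r1c3=8.
Step 21. [r1c1∈{2,4,7}] row 1 places 7 nowhere but r1c1 ⇒ r1c1=7.
Step 22. [r2c1∈{2}] only 2 remains possible at r2c1 ⇒ r2c1=2.
Step 23. [r2c2∈{5}] only 5 remains possible at r2c2, so r2c2=5.
Step 24. [r3c2∈{4}] nothing but 4 survives at r3c2. So r3c2=4.
Step 25. [r6c6∈{1}] r6c6 has the single candidate 1 ⇒ r6c6=1.
Step 26. [r3c9∈{8}] nothing but 8 survives at r3c9, so r3c9=8.
Step 27. [r3c5∈{7}] r3c5's peers cover all but 7, so r3c5=7.
Step 28. [r1c7∈{2}] r1c7 is down to just 2 ⇒ r1c7=2.
Step 29. [r2c8∈{7}] r2c8's peers cover all but 7 ⇒ r2c8=7.
Step 30. [r9c4∈{5}] r9c4 is down to just 5 ⇒ r9c4=5.
Step 31. [r4c3∈{7}] r4c3's peers cover all but 7, so r4c3=7.
Step 32. [r6c7∈{3}] only 3 remains possible at r6c7 ⇒ r6c7=3.
Step 33. [r2c5∈{8}] r2c5 has the single candidate 8. So r2c5=8.
Step 34. [r6c8∈{2}] r6c8 has the single candidate 2 ⇒ r6c8=2.
Step 35. [r4c1∈{1}] only 1 remains possible at r4c1. So r4c1=1.
Step 36. [r7c5∈{6}] r7c5 has the single candidate 6, so r7c5=6.
Step 37. [r3c1∈{3}] r3c1 has the single candidate 3. So r3c1=3.
Step 38. [r9c3∈{3}] r9c3 has the single candidate 3, so r9c3=3.
Step 39. [r8c6∈{8}] r8c6 is down to just 8, so r8c6=8.
Step 40. [r5c7∈{8}] only 8 remains possible at r5c7, so r5c7=8.
Step 41. [r8c1∈{4}] nothing but 4 survives at r8c1, so r8c1=4.
Step 42. [r1c9∈{4}] r1c9 has the single candidate 4. So r1c9=4.
Step 43. [r8c2∈{2}] r8c2 is down to just 2. So r8c2=2.
Step 44. [r6c5∈{5}] r6c5 is down to just 5. So r6c5=5.
Step 45. [r9c6∈{7}] r9c6 has the single candidate 7 ⇒ r9c6=7.
Step 46. [r3c8∈{5}] nothing but 5 survives at r3c8. So r3c8=5.
Step 47. [r6c2∈{9}] r6c2 is down to just 9 ⇒ r6c2=9.
Step 48. [r5c8∈{1}] r5c8 has the single candidate 1, so r5c8=1.
Step 49. [r7c8∈{9}] nothing but 9 survives at r7c8, so r7c8=9.
Step 50. [r2c9∈{6}] only 6 remains possible at r2c9, so r2c9=6.
Step 51. [r5c6∈{6}] nothing but 6 survives at r5c6 ⇒ r5c6=6.

Answer: 7 1 8 6 9 5 2 3 4 / 2 5 9 4 8 3 1 7 6 / 3 4 6 1 7 2 9 5 8 / 1 8 7 2 3 9 6 4 5 / 5 3 2 7 4 6 8 1 9 / 6 9 4 8 5 1 3 2 7 / 8 7 1 3 6 4 5 9 2 / 4 2 5 9 1 8 7 6 3 / 9 6 3 5 2 7 4 8 1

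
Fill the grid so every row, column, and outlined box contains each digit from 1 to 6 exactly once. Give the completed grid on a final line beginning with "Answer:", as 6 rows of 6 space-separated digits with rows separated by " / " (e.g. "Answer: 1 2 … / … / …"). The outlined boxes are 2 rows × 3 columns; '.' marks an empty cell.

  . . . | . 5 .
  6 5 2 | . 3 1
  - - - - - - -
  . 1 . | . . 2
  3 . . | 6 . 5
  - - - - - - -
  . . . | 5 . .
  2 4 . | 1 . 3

Step 1. [r5c2∈{3,6}] r5c2 is the only open cell in col 2 admitting 6, so r5c2=6.
Step 2. [r3c5∈{4}] only 4 remains possible at r3c5 ⇒ r3c5=4.
Step 3. [r1c1∈{1,4}] col 1 places 4 nowhere but r1c1. So r1c1=4.
Step 4. [r1c3∈{1,3}] across row 1, 1 lands solely at r1c3. So r1c3=1.
Step 5. [r6c3∈{5}] r6c3's peers cover all but 5. So r6c3=5.
Step 6. [r6c5∈{6}] r6c5 is down to just 6 ⇒ r6c5=6.
Step 7. [r3c1∈{5}] r3c1's peers cover all but 5 ⇒ r3c1=5.
Step 8. [r1c6∈{6}] r1c6's peers cover all but 6, so r1c6=6.
Step 9. [r4c5∈{1}] r4c5 has the single candidate 1. So r4c5=1.
Step 10. [r5c3∈{3}] r5c3 is down to just 3 ⇒ r5c3=3.
Step 11. [r5c5∈{2}] r5c5 has the single candidate 2 ⇒ r5c5=2.
Step 12. [r1c4∈{2}] r1c4's peers cover all but 2, so r1c4=2.
Step 13. [r4c2∈{2}] r4c2's peers cover all but 2 ⇒ r4c2=2.
Step 14. [r1c2∈{3}] r1c2 is down to just 3 ⇒ r1c2=3.
Step 15. [r3c4∈{3}] r3c4 has the single candidate 3. So r3c4=3.
Step 16. [r4c3∈{4}] r4c3's peers cover all but 4, so r4c3=4.
Step 17. [r5c1∈{1}] r5c1 has the single candidate 1. So r5c1=1.
Step 18. [r2c4∈{4}] r2c4 is down to just 4 ⇒ r2c4=4.
Step 19. [r5c6∈{4}] r5c6 is down to just 4. So r5c6=4.
Step 20. [r3c3∈{6}] r3c3's peers cover all but 6. So r3c3=6.

Answer: 4 3 1 2 5 6 / 6 5 2 4 3 1 / 5 1 6 3 4 2 / 3 2 4 6 1 5 / 1 6 3 5 2 4 / 2 4 5 1 6 3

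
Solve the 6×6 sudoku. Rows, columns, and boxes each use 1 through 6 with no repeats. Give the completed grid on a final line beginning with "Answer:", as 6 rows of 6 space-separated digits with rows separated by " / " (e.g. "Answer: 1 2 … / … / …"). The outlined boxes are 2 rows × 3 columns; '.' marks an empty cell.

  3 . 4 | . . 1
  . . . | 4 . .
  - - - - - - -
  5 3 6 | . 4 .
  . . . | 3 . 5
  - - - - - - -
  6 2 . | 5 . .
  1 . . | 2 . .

Step 1. [r1c5∈{2,5,6}] 2 has one home in row 1: r1c5. So r1c5=2.
Step 2. [r2c5∈{3,5,6}] r2c5 is the only open cell in col 5 admitting 5 ⇒ r2c5=5.
Step 3. [r5c3∈{3}] r5c3's peers cover all but 3. So r5c3=3.
Step 4. [r6c2∈{4,5}] r6c2 is the only open cell in box 5 admitting 4. So r6c2=4.
Step 5. [r4c2∈{1}] r4c2's peers cover all but 1 ⇒ r4c2=1.
Step 6. [r2c1∈{2}] r2c1's peers cover all but 2. So r2c1=2.
Step 7. [r1c4∈{6}] only 6 remains possible at r1c4. So r1c4=6.
Step 8. [r6c6∈{3,6}] across col 6, 6 lands solely at r6c6. So r6c6=6.
Step 9. [r4c3∈{2}] nothing but 2 survives at r4c3, so r4c3=2.
Step 10. [r5c5∈{1}] nothing but 1 survives at r5c5, so r5c5=1.
Step 11. [r6c3∈{5}] r6c3 is down to just 5 ⇒ r6c3=5.
Step 12. [r3c6∈{2}] r3c6's peers cover all but 2 ⇒ r3c6=2.
Step 13. [r5c6∈{4}] r5c6 is down to just 4, so r5c6=4.
Step 14. [r3c4∈{1}] r3c4 has the single candidate 1, so r3c4=1.
Step 15. [r1c2∈{5}] r1c2 is down to just 5. So r1c2=5.
Step 16. [r4c5∈{6}] nothing but 6 survives at r4c5. So r4c5=6.
Step 17. [r6c5∈{3}] r6c5 has the single candidate 3. So r6c5=3.
Step 18. [r2c2∈{6}] r2c2's peers cover all but 6 ⇒ r2c2=6.
Step 19. [r4c1∈{4}] only 4 remains possible at r4c1, so r4c1=4.
Step 20. [r2c3∈{1}] only 1 remains possible at r2c3 ⇒ r2c3=1.
Step 21. [r2c6∈{3}] only 3 remains possible at r2c6, so r2c6=3.

Answer: 3 5 4 6 2 1 / 2 6 1 4 5 3 / 5 3 6 1 4 2 / 4 1 2 3 6 5 / 6 2 3 5 1 4 / 1 4 5 2 3 6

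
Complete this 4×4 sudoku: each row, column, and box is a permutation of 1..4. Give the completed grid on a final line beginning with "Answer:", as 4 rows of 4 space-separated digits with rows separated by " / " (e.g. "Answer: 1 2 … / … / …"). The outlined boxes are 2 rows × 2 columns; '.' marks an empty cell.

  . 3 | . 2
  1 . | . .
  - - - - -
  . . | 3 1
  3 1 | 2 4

Step 1. [r1c1∈{4}] r1c1 is down to just 4 ⇒ r1c1=4.
Step 2. [r3c2∈{2,4}] r3c2 is the only open cell in row 3 admitting 4 ⇒ r3c2=4.
Step 3. [r2c2∈{2}] only 2 remains possible at r2c2, so r2c2=2.
Step 4. [r1c3∈{1}] r1c3 is down to just 1 ⇒ r1c3=1.
Step 5. [r2c3∈{4}] only 4 remains possible at r2c3, so r2c3=4.
Step 6. [r2c4∈{3}] r2c4's peers cover all but 3, so r2c4=3.
Step 7. [r3c1∈{2}] r3c1's peers cover all but 2 ⇒ r3c1=2.

Answer: 4 3 1 2 / 1 2 4 3 / 2 4 3 1 / 3 1 2 4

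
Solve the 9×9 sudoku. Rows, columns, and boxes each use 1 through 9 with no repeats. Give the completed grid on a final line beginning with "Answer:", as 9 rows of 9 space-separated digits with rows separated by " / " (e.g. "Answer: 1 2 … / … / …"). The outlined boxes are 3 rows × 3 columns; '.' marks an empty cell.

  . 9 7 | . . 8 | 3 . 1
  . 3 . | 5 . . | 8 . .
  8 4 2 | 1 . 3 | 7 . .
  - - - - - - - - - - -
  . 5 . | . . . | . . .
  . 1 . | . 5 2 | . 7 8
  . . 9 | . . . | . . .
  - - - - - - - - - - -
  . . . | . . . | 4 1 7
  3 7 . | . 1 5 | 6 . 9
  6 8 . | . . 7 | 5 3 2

Step 1. [r6c2∈{2,6}] 6 has one home in col 2: r6c2 ⇒ r6c2=6.
Step 2. [r5c4∈{3,4,6,9}] row 5 places 6 nowhere but r5c4. So r5c4=6.
Step 3. [r2c5∈{2,4,6,7,9}] r2c5 is the only open cell in row 2 admitting 7 ⇒ r2c5=7.
Step 4. [r2c8∈{2,4,6,9}] row 2 places 2 nowhere but r2c8. So r2c8=2.
Step 5. [r8c4∈{2,4,8}] 2 has one home in row 8: r8c4, so r8c4=2.
Step 6. [r1c4∈{4}] nothing but 4 survives at r1c4. So r1c4=4.
Step 7. [r9c4∈{9}] r9c4 is down to just 9 ⇒ r9c4=9.
Step 8. [r3c8∈{5,6,9}] across box 3, 9 lands solely at r3c8, so r3c8=9.
Step 9. [r4c5∈{3,4,8,9}] across col 5, 9 lands solely at r4c5 ⇒ r4c5=9.
Step 10. [r3c5∈{6}] r3c5 is down to just 6. So r3c5=6.
Step 11. [r5c1∈{4}] r5c1 is down to just 4, so r5c1=4.
Step 12. [r1c8∈{5,6}] row 1 places 6 nowhere but r1c8. So r1c8=6.
Step 13. [r4c8∈{4}] nothing but 4 survives at r4c8, so r4c8=4.
Step 14. [r4c3∈{3,8}] r4c3 is the only open cell in col 3 admitting 8, so r4c3=8.
Step 15. [r9c5∈{4}] nothing but 4 survives at r9c5, so r9c5=4.
Step 16. [r7c1∈{2,5,9}] r7c1 is the only open cell in row 7 admitting 9 ⇒ r7c1=9.
Step 17. [r4c6∈{1}] r4c6 is down to just 1. So r4c6=1.
Step 18. [r4c7∈{2}] nothing but 2 survives at r4c7. So r4c7=2.
Step 19. [r4c1∈{7}] nothing but 7 survives at r4c1. So r4c1=7.
Step 20. [r4c4∈{3}] r4c4's peers cover all but 3, so r4c4=3.
Step 21. [r7c4∈{8}] r7c4's peers cover all but 8 ⇒ r7c4=8.
Step 22. [r6c8∈{5}] r6c8 has the single candidate 5 ⇒ r6c8=5.
Step 23. [r2c3∈{1,6}] 6 has one home in row 2: r2c3, so r2c3=6.
Step 24. [r2c9∈{4}] only 4 remains possible at r2c9, so r2c9=4.
Step 25. [r2c1∈{1}] nothing but 1 survives at r2c1 ⇒ r2c1=1.
Step 26. [r6c4∈{7}] r6c4's peers cover all but 7, so r6c4=7.
Step 27. [r7c6∈{6}] only 6 remains possible at r7c6 ⇒ r7c6=6.
Step 28. [r4c9∈{6}] r4c9's peers cover all but 6, so r4c9=6.
Step 29. [r7c2∈{2}] r7c2 is down to just 2, so r7c2=2.
Step 30. [r7c5∈{3}] r7c5 is down to just 3, so r7c5=3.
Step 31. [r6c9∈{3}] only 3 remains possible at r6c9, so r6c9=3.
Step 32. [r6c7∈{1}] r6c7's peers cover all but 1, so r6c7=1.
Step 33. [r1c1∈{5}] r1c1 is down to just 5 ⇒ r1c1=5.
Step 34. [r6c5∈{8}] only 8 remains possible at r6c5. So r6c5=8.
Step 35. [r6c6∈{4}] r6c6's peers cover all but 4 ⇒ r6c6=4.
Step 36. [r2c6∈{9}] r2c6 is down to just 9 ⇒ r2c6=9.
Step 37. [r1c5∈{2}] nothing but 2 survives at r1c5. So r1c5=2.
Step 38. [r8c3∈{4}] nothing but 4 survives at r8c3 ⇒ r8c3=4.
Step 39. [r7c3∈{5}] nothing but 5 survives at r7c3 ⇒ r7c3=5.
Step 40. [r5c3∈{3}] nothing but 3 survives at r5c3 ⇒ r5c3=3.
Step 41. [r6c1∈{2}] r6c1 is down to just 2. So r6c1=2.
Step 42. [r3c9∈{5}] only 5 remains possible at r3c9 ⇒ r3c9=5.
Step 43. [r9c3∈{1}] r9c3 has the single candidate 1, so r9c3=1.
Step 44. [r5c7∈{9}] only 9 remains possible at r5c7 ⇒ r5c7=9.
Step 45. [r8c8∈{8}] only 8 remains possible at r8c8, so r8c8=8.

Answer: 5 9 7 4 2 8 3 6 1 / 1 3 6 5 7 9 8 2 4 / 8 4 2 1 6 3 7 9 5 / 7 5 8 3 9 1 2 4 6 / 4 1 3 6 5 2 9 7 8 / 2 6 9 7 8 4 1 5 3 / 9 2 5 8 3 6 4 1 7 / 3 7 4 2 1 5 6 8 9 / 6 8 1 9 4 7 5 3 2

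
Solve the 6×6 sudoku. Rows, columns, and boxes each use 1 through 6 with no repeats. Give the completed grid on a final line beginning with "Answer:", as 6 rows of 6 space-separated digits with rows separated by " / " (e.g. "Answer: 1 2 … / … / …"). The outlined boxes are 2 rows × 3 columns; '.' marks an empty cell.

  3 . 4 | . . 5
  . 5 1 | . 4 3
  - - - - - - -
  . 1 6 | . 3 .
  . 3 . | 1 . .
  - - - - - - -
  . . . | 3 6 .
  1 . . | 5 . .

Step 1. [r6c5∈{2}] r6c5 has the single candidate 2. So r6c5=2.
Step 2. [r3c1∈{2,4,5}] across row 3, 5 lands solely at r3c1 ⇒ r3c1=5.
Step 3. [r6c6∈{4}] r6c6 has the single candidate 4, so r6c6=4.
Step 4. [r4c3∈{2}] only 2 remains possible at r4c3. So r4c3=2.
Step 5. [r2c1∈{2,6}] 6 has one home in col 1: r2c1 ⇒ r2c1=6.
Step 6. [r5c1∈{2,4}] 2 has one home in col 1: r5c1 ⇒ r5c1=2.
Step 7. [r2c4∈{2}] r2c4 has the single candidate 2 ⇒ r2c4=2.
Step 8. [r1c2∈{2}] r1c2 has the single candidate 2. So r1c2=2.
Step 9. [r1c5∈{1}] r1c5 is down to just 1. So r1c5=1.
Step 10. [r5c6∈{1}] only 1 remains possible at r5c6, so r5c6=1.
Step 11. [r4c6∈{6}] nothing but 6 survives at r4c6, so r4c6=6.
Step 12. [r5c2∈{4}] r5c2's peers cover all but 4. So r5c2=4.
Step 13. [r6c2∈{6}] r6c2 is down to just 6, so r6c2=6.
Step 14. [r3c6∈{2}] nothing but 2 survives at r3c6, so r3c6=2.
Step 15. [r5c3∈{5}] only 5 remains possible at r5c3. So r5c3=5.
Step 16. [r4c1∈{4}] nothing but 4 survives at r4c1, so r4c1=4.
Step 17. [r3c4∈{4}] r3c4 has the single candidate 4. So r3c4=4.
Step 18. [r1c4∈{6}] nothing but 6 survives at r1c4 ⇒ r1c4=6.
Step 19. [r4c5∈{5}] only 5 remains possible at r4c5, so r4c5=5.
Step 20. [r6c3∈{3}] r6c3 has the single candidate 3, so r6c3=3.

Answer: 3 2 4 6 1 5 / 6 5 1 2 4 3 / 5 1 6 4 3 2 / 4 3 2 1 5 6 / 2 4 5 3 6 1 / 1 6 3 5 2 4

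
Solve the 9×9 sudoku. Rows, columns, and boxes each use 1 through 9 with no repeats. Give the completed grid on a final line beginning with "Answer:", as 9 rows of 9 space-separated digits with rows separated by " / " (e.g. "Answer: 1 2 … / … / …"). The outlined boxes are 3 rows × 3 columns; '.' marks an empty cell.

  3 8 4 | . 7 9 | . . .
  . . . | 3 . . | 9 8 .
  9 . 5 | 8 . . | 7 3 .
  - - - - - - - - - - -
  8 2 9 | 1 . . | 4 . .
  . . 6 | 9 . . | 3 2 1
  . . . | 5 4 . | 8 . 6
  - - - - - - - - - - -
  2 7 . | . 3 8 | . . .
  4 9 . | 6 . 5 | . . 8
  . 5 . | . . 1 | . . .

Step 1. [r1c4∈{2}] r1c4's peers cover all but 2 ⇒ r1c4=2.
Step 2. [r9c9∈{2,3,4,7,9}] in col 9, 3 fits only at r9c9, so r9c9=3.
Step 3. [r1c9∈{5}] r1c9 has the single candidate 5. So r1c9=5.
Step 4. [r7c3∈{1}] r7c3 is down to just 1. So r7c3=1.
Step 5. [r8c8∈{1,7}] 7 has one home in row 8: r8c8 ⇒ r8c8=7.
Step 6. [r7c4∈{4}] r7c4 is down to just 4. So r7c4=4.
Step 7. [r9c1∈{6}] only 6 remains possible at r9c1 ⇒ r9c1=6.
Step 8. [r4c6∈{3,6,7}] in row 4, 3 fits only at r4c6. So r4c6=3.
Step 9. [r9c5∈{2,9}] across col 5, 9 lands solely at r9c5. So r9c5=9.
Step 10. [r2c3∈{2,7}] r2c3 is the only open cell in col 3 admitting 2. So r2c3=2.
Step 11. [r6c3∈{3,7}] r6c3 is the only open cell in col 3 admitting 7. So r6c3=7.
Step 12. [r4c5∈{6}] r4c5's peers cover all but 6. So r4c5=6.
Step 13. [r2c9∈{4}] only 4 remains possible at r2c9 ⇒ r2c9=4.
Step 14. [r3c5∈{1}] r3c5 is down to just 1. So r3c5=1.
Step 15. [r8c7∈{1,2}] r8c7 is the only open cell in row 8 admitting 1 ⇒ r8c7=1.
Step 16. [r7c7∈{5,6}] 5 has one home in col 7: r7c7, so r7c7=5.
Step 17. [r6c1∈{1}] r6c1 has the single candidate 1 ⇒ r6c1=1.
Step 18. [r2c6∈{6}] r2c6's peers cover all but 6. So r2c6=6.
Step 19. [r7c8∈{6,9}] in row 7, 6 fits only at r7c8, so r7c8=6.
Step 20. [r9c8∈{4}] nothing but 4 survives at r9c8 ⇒ r9c8=4.
Step 21. [r9c4∈{7}] nothing but 7 survives at r9c4 ⇒ r9c4=7.
Step 22. [r8c5∈{2}] r8c5's peers cover all but 2. So r8c5=2.
Step 23. [r8c3∈{3}] nothing but 3 survives at r8c3. So r8c3=3.
Step 24. [r3c9∈{2}] r3c9 is down to just 2. So r3c9=2.
Step 25. [r1c8∈{1}] r1c8 has the single candidate 1. So r1c8=1.
Step 26. [r1c7∈{6}] r1c7's peers cover all but 6 ⇒ r1c7=6.
Step 27. [r3c2∈{6}] r3c2 has the single candidate 6, so r3c2=6.
Step 28. [r4c9∈{7}] r4c9's peers cover all but 7. So r4c9=7.
Step 29. [r2c1∈{7}] nothing but 7 survives at r2c1, so r2c1=7.
Step 30. [r6c6∈{2}] nothing but 2 survives at r6c6 ⇒ r6c6=2.
Step 31. [r4c8∈{5}] r4c8 has the single candidate 5, so r4c8=5.
Step 32. [r9c7∈{2}] r9c7 has the single candidate 2, so r9c7=2.
Step 33. [r3c6∈{4}] r3c6 is down to just 4, so r3c6=4.
Step 34. [r5c2∈{4}] r5c2's peers cover all but 4. So r5c2=4.
Step 35. [r9c3∈{8}] r9c3 is down to just 8 ⇒ r9c3=8.
Step 36. [r6c2∈{3}] nothing but 3 survives at r6c2. So r6c2=3.
Step 37. [r6c8∈{9}] nothing but 9 survives at r6c8 ⇒ r6c8=9.
Step 38. [r2c5∈{5}] r2c5 has the single candidate 5 ⇒ r2c5=5.
Step 39. [r5c5∈{8}] only 8 remains possible at r5c5. So r5c5=8.
Step 40. [r5c6∈{7}] r5c6 is down to just 7 ⇒ r5c6=7.
Step 41. [r5c1∈{5}] only 5 remains possible at r5c1, so r5c1=5.
Step 42. [r2c2∈{1}] only 1 remains possible at r2c2. So r2c2=1.
Step 43. [r7c9∈{9}] nothing but 9 survives at r7c9. So r7c9=9.

Answer: 3 8 4 2 7 9 6 1 5 / 7 1 2 3 5 6 9 8 4 / 9 6 5 8 1 4 7 3 2 / 8 2 9 1 6 3 4 5 7 / 5 4 6 9 8 7 3 2 1 / 1 3 7 5 4 2 8 9 6 / 2 7 1 4 3 8 5 6 9 / 4 9 3 6 2 5 1 7 8 / 6 5 8 7 9 1 2 4 3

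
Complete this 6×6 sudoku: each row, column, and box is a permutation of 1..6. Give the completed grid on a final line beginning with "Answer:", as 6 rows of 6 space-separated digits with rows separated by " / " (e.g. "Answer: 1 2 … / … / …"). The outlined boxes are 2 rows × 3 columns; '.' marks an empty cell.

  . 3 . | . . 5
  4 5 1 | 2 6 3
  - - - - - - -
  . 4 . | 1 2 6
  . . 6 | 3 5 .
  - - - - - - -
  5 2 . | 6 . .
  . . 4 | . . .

Step 1. [r5c3∈{3}] r5c3's peers cover all but 3, so r5c3=3.
Step 2. [r1c5∈{1,4}] row 1 places 1 nowhere but r1c5 ⇒ r1c5=1.
Step 3. [r6c2∈{1,6}] across col 2, 6 lands solely at r6c2, so r6c2=6.
Step 4. [r4c1∈{1,2}] 2 has one home in row 4: r4c1, so r4c1=2.
Step 5. [r5c6∈{1,4}] row 5 places 1 nowhere but r5c6, so r5c6=1.
Step 6. [r1c3∈{2}] only 2 remains possible at r1c3 ⇒ r1c3=2.
Step 7. [r6c6∈{2}] only 2 remains possible at r6c6 ⇒ r6c6=2.
Step 8. [r5c5∈{4}] r5c5's peers cover all but 4 ⇒ r5c5=4.
Step 9. [r1c4∈{4}] only 4 remains possible at r1c4. So r1c4=4.
Step 10. [r3c3∈{5}] r3c3's peers cover all but 5, so r3c3=5.
Step 11. [r4c6∈{4}] r4c6 is down to just 4 ⇒ r4c6=4.
Step 12. [r6c4∈{5}] only 5 remains possible at r6c4, so r6c4=5.
Step 13. [r6c5∈{3}] nothing but 3 survives at r6c5. So r6c5=3.
Step 14. [r3c1∈{3}] only 3 remains possible at r3c1. So r3c1=3.
Step 15. [r6c1∈{1}] nothing but 1 survives at r6c1, so r6c1=1.
Step 16. [r1c1∈{6}] r1c1 is down to just 6 ⇒ r1c1=6.
Step 17. [r4c2∈{1}] r4c2's peers cover all but 1, so r4c2=1.

Answer: 6 3 2 4 1 5 / 4 5 1 2 6 3 / 3 4 5 1 2 6 / 2 1 6 3 5 4 / 5 2 3 6 4 1 / 1 6 4 5 3 2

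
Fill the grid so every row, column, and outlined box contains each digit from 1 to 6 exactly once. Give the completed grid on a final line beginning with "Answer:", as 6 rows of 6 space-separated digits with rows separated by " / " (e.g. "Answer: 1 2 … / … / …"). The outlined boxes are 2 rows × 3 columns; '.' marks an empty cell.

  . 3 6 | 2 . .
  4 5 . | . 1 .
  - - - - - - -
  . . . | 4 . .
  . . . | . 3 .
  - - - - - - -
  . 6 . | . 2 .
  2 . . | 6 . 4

Step 1. [r6c5∈{5}] nothing but 5 survives at r6c5 ⇒ r6c5=5.
Step 2. [r4c4∈{1,5}] r4c4 is the only open cell in col 4 admitting 5 ⇒ r4c4=5.
Step 3. [r6c2∈{1}] only 1 remains possible at r6c2, so r6c2=1.
Step 4. [r3c2∈{2}] only 2 remains possible at r3c2 ⇒ r3c2=2.
Step 5. [r6c3∈{3}] r6c3 has the single candidate 3. So r6c3=3.
Step 6. [r3c1∈{1,3,5,6}] in row 3, 3 fits only at r3c1, so r3c1=3.
Step 7. [r2c6∈{3,6}] across row 2, 6 lands solely at r2c6 ⇒ r2c6=6.
Step 8. [r3c6∈{1}] only 1 remains possible at r3c6 ⇒ r3c6=1.
Step 9. [r4c3∈{1,4}] r4c3 is the only open cell in col 3 admitting 1, so r4c3=1.
Step 10. [r3c3∈{5}] nothing but 5 survives at r3c3, so r3c3=5.
Step 11. [r5c4∈{1,3}] row 5 places 1 nowhere but r5c4. So r5c4=1.
Step 12. [r5c1∈{5}] nothing but 5 survives at r5c1 ⇒ r5c1=5.
Step 13. [r4c1∈{6}] nothing but 6 survives at r4c1 ⇒ r4c1=6.
Step 14. [r4c6∈{2}] only 2 remains possible at r4c6. So r4c6=2.
Step 15. [r4c2∈{4}] r4c2 is down to just 4. So r4c2=4.
Step 16. [r2c4∈{3}] nothing but 3 survives at r2c4 ⇒ r2c4=3.
Step 17. [r3c5∈{6}] r3c5's peers cover all but 6. So r3c5=6.
Step 18. [r5c3∈{4}] r5c3 is down to just 4, so r5c3=4.
Step 19. [r2c3∈{2}] r2c3 has the single candidate 2 ⇒ r2c3=2.
Step 20. [r5c6∈{3}] r5c6 has the single candidate 3. So r5c6=3.
Step 21. [r1c1∈{1}] r1c1's peers cover all but 1. So r1c1=1.
Step 22. [r1c6∈{5}] r1c6's peers cover all but 5. So r1c6=5.
Step 23. [r1c5∈{4}] r1c5 is down to just 4, so r1c5=4.

Answer: 1 3 6 2 4 5 / 4 5 2 3 1 6 / 3 2 5 4 6 1 / 6 4 1 5 3 2 / 5 6 4 1 2 3 / 2 1 3 6 5 4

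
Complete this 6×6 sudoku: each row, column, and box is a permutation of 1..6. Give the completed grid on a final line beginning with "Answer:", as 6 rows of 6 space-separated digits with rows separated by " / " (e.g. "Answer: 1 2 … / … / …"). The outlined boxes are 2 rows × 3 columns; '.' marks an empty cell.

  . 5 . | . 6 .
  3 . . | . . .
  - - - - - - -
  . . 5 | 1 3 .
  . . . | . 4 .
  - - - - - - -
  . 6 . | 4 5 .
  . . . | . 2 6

Step 1. [r3c6∈{2}] only 2 remains possible at r3c6. So r3c6=2.
Step 2. [r5c6∈{1,3}] in box 6, 1 fits only at r5c6, so r5c6=1.
Step 3. [r5c3∈{2,3}] 3 has one home in row 5: r5c3. So r5c3=3.
Step 4. [r2c3∈{1,2,4,6}] in row 2, 6 fits only at r2c3, so r2c3=6.
Step 5. [r3c2∈{4}] r3c2 has the single candidate 4 ⇒ r3c2=4.
Step 6. [r6c2∈{1}] r6c2 has the single candidate 1. So r6c2=1.
Step 7. [r2c2∈{2}] r2c2 has the single candidate 2 ⇒ r2c2=2.
Step 8. [r4c4∈{5,6}] 6 has one home in col 4: r4c4. So r4c4=6.
Step 9. [r6c3∈{4}] only 4 remains possible at r6c3 ⇒ r6c3=4.
Step 10. [r4c3∈{1,2}] r4c3 is the only open cell in col 3 admitting 2. So r4c3=2.
Step 11. [r1c6∈{3,4}] in col 6, 3 fits only at r1c6. So r1c6=3.
Step 12. [r4c1∈{1}] r4c1 has the single candidate 1, so r4c1=1.
Step 13. [r2c6∈{4,5}] r2c6 is the only open cell in row 2 admitting 4. So r2c6=4.
Step 14. [r1c3∈{1}] nothing but 1 survives at r1c3, so r1c3=1.
Step 15. [r6c1∈{5}] r6c1's peers cover all but 5, so r6c1=5.
Step 16. [r4c2∈{3}] only 3 remains possible at r4c2, so r4c2=3.
Step 17. [r6c4∈{3}] r6c4 has the single candidate 3 ⇒ r6c4=3.
Step 18. [r4c6∈{5}] nothing but 5 survives at r4c6, so r4c6=5.
Step 19. [r2c5∈{1}] nothing but 1 survives at r2c5. So r2c5=1.
Step 20. [r1c4∈{2}] r1c4's peers cover all but 2, so r1c4=2.
Step 21. [r2c4∈{5}] r2c4 has the single candidate 5, so r2c4=5.
Step 22. [r1c1∈{4}] r1c1 is down to just 4, so r1c1=4.
Step 23. [r3c1∈{6}] r3c1's peers cover all but 6. So r3c1=6.
Step 24. [r5c1∈{2}] nothing but 2 survives at r5c1 ⇒ r5c1=2.

Answer: 4 5 1 2 6 3 / 3 2 6 5 1 4 / 6 4 5 1 3 2 / 1 3 2 6 4 5 / 2 6 3 4 5 1 / 5 1 4 3 2 6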